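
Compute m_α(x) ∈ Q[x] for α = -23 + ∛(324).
m_α(x) = x^3 + 69x^2 + 1587x + 11843

Set β = α + 23 = ∛(324), so β^3 = 324. Then (α + 23)^3 - 324 = 0, i.e. α is a root of g(x) = (x + 23)^3 - 324 = x^3 + 69x^2 + 1587x + 11843. Since g(x) = h(x + 23) where h(x) = x^3 - 324, and h is irreducible over Q (because 324 is not a perfect cube, so h has no rational root, and a monic cubic with no rational root is irreducible), g is also irreducible (irreducibility is preserved under the substitution x → x + 23). Hence m_α(x) = x^3 + 69x^2 + 1587x + 11843.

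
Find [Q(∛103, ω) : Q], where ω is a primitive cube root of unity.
[Q(∛103, ω) : Q] = 6

[Q(∛103):Q] = 3 (min poly x^3 - 103, irreducible since 103 is not a perfect cube). [Q(ω):Q] = 2 (min poly x^2 + x + 1). Since Q(∛103) ⊂ R and ω ∉ R, we have ω ∉ Q(∛103), so x^2 + x + 1 remains irreducible over Q(∛103) and [Q(∛103, ω) : Q(∛103)] = 2. By the tower law, [Q(∛103, ω) : Q] = 3 · 2 = 6. (In fact Q(∛103, ω) is the splitting field of x^3 - 103 over Q.)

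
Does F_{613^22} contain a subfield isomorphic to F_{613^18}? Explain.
No: F_{613^18} is not a subfield of F_{613^22}

F_{p^m} embeds in F_{p^n} iff m | n. Here 18 ∤ 22 (since 22 = 1·18 + 4 with remainder 4 ≠ 0), so F_{613^18} is not a subfield of F_{613^22}. Equivalently: if it were, the tower law would give 18 = [F_{613^18}:F_613] dividing [F_{613^22}:F_613] = 22, contradiction.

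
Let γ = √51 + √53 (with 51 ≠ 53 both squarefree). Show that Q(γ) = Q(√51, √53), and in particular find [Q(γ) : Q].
[Q(γ) : Q] = 4 (equivalently, Q(γ) = Q(√51, √53))

Obviously Q(γ) ⊆ Q(√51, √53), and [Q(√51, √53):Q] = 4 (since 51, 53 are distinct squarefree integers > 1 with 2703 not a perfect square). To show equality we compute the minimal polynomial of γ. From γ = √51 + √53: γ^2 = 51 + 2√(2703) + 53 = 104 + 2√(2703), so γ^2 - 104 = 2√(2703); squaring, (γ^2 - 104)^2 = 4·2703, i.e. γ^4 - 208γ^2 + 10816 - 10812 = 0, i.e. γ^4 - 208γ^2 + 4 = 0. So γ is a root of x^4 - 208x^2 + 4. This polynomial is irreducible over Q: it has no rational root (each ±√51 ± √53 is irrational), and any factorization into two quadratics over Q would force √(2703) ∈ Q (pairing opposite roots) or √51, √53 ∈ Q (other pairings), all impossible. Hence [Q(γ):Q] = 4 = [Q(√51, √53):Q], so Q(γ) = Q(√51, √53).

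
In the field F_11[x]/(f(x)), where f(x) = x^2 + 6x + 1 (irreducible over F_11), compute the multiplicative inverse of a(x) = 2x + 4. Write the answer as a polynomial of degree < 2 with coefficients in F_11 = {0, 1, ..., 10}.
a(x)^(-1) ≡ 4x + 5 (mod f(x))

Since f is irreducible over F_11, F_11[x]/(f) is a field and a(x) ≠ 0 has an inverse. Apply the extended Euclidean algorithm to f(x) and a(x) in F_11[x]: f(x) = (6x + 2)·a(x) + (4). The last nonzero remainder is the constant 4 = gcd(f, a) in F_11. Back-substituting through the division chain expresses 4 = s(x)·a(x) + t(x)·f(x) with s(x) ≡ 5x + 9 (mod f), so (5x + 9)·a(x) ≡ 4 (mod f). Multiplying by 4^(-1) ≡ 3 in F_11 gives a(x)^(-1) ≡ 3·(5x + 9) ≡ 4x + 5 (mod f). Check: (2x + 4)·(4x + 5) = 8x^2 + 4x + 9 ≡ 1 (mod x^2 + 6x + 1).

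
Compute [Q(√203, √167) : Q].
[Q(√203, √167) : Q] = 4

[Q(√203):Q] = 2 (min poly x^2 - 203, irreducible since 203 is squarefree > 1). For the top step, suppose √167 ∈ Q(√203), say √167 = c + d√203 with c, d ∈ Q. Squaring: 167 = c^2 + 203d^2 + 2cd√203. Since √203 ∉ Q this forces 2cd = 0. If d = 0 then √167 = c ∈ Q, contradicting 167 squarefree > 1. If c = 0 then 167 = 203d^2, so 203·167 = (203d)^2 is a perfect square in Q — but 203·167 = 33901 is not a perfect square (since 203 and 167 are distinct squarefree integers). Contradiction. Hence √167 ∉ Q(√203), so x^2 - 167 stays irreducible over Q(√203) and [Q(√203, √167) : Q(√203)] = 2. By the tower law, [Q(√203, √167) : Q] = 2 · 2 = 4.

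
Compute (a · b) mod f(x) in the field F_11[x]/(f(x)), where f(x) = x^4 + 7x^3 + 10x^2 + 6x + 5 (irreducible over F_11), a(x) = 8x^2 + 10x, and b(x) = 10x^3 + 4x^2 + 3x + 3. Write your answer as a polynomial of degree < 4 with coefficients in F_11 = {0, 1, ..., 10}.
a · b ≡ 5x^3 + 4x^2 + 9x + 6 (mod f(x))

Multiply in F_11[x]: a(x)·b(x) = (8x^2 + 10x)·(10x^3 + 4x^2 + 3x + 3) = 3x^5 + 9x^3 + 10x^2 + 8x. This has degree ≥ 4, so divide by f(x) over F_11: 3x^5 + 9x^3 + 10x^2 + 8x = (3x + 1)·(x^4 + 7x^3 + 10x^2 + 6x + 5) + (5x^3 + 4x^2 + 9x + 6). Hence a·b ≡ 5x^3 + 4x^2 + 9x + 6 (mod f). (F_11[x]/(f) is a field with 11^4 = 14641 elements since f is irreducible of degree 4.)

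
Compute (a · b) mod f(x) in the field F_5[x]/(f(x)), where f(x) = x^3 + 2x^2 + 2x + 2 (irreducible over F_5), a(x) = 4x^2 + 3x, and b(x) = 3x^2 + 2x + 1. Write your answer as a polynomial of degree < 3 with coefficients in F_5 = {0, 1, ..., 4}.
a · b ≡ 3x + 4 (mod f(x))

Multiply in F_5[x]: a(x)·b(x) = (4x^2 + 3x)·(3x^2 + 2x + 1) = 2x^4 + 2x^3 + 3x. This has degree ≥ 3, so divide by f(x) over F_5: 2x^4 + 2x^3 + 3x = (2x + 3)·(x^3 + 2x^2 + 2x + 2) + (3x + 4). Hence a·b ≡ 3x + 4 (mod f). (F_5[x]/(f) is a field with 5^3 = 125 elements since f is irreducible of degree 3.)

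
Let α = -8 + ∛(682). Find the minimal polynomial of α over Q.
m_α(x) = x^3 + 24x^2 + 192x - 170

Set β = α + 8 = ∛(682), so β^3 = 682. Then (α + 8)^3 - 682 = 0, i.e. α is a root of g(x) = (x + 8)^3 - 682 = x^3 + 24x^2 + 192x - 170. Since g(x) = h(x + 8) where h(x) = x^3 - 682, and h is irreducible over Q (because 682 is not a perfect cube, so h has no rational root, and a monic cubic with no rational root is irreducible), g is also irreducible (irreducibility is preserved under the substitution x → x + 8). Hence m_α(x) = x^3 + 24x^2 + 192x - 170.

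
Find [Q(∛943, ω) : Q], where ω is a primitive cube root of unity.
[Q(∛943, ω) : Q] = 6

[Q(∛943):Q] = 3 (min poly x^3 - 943, irreducible since 943 is not a perfect cube). [Q(ω):Q] = 2 (min poly x^2 + x + 1). Since Q(∛943) ⊂ R and ω ∉ R, we have ω ∉ Q(∛943), so x^2 + x + 1 remains irreducible over Q(∛943) and [Q(∛943, ω) : Q(∛943)] = 2. By the tower law, [Q(∛943, ω) : Q] = 3 · 2 = 6. (In fact Q(∛943, ω) is the splitting field of x^3 - 943 over Q.)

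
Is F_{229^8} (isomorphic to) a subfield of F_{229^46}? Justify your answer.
No: F_{229^8} is not a subfield of F_{229^46}

F_{p^m} embeds in F_{p^n} iff m | n. Here 8 ∤ 46 (since 46 = 5·8 + 6 with remainder 6 ≠ 0), so F_{229^8} is not a subfield of F_{229^46}. Equivalently: if it were, the tower law would give 8 = [F_{229^8}:F_229] dividing [F_{229^46}:F_229] = 46, contradiction.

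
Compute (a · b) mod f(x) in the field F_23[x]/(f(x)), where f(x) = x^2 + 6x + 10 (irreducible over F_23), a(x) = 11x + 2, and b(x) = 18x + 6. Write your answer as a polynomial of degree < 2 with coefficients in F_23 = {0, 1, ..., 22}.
a · b ≡ 18x + 10 (mod f(x))

Multiply in F_23[x]: a(x)·b(x) = (11x + 2)·(18x + 6) = 14x^2 + 10x + 12. This has degree ≥ 2, so divide by f(x) over F_23: 14x^2 + 10x + 12 = (14)·(x^2 + 6x + 10) + (18x + 10). Hence a·b ≡ 18x + 10 (mod f). (F_23[x]/(f) is a field with 23^2 = 529 elements since f is irreducible of degree 2.)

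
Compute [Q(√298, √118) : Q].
[Q(√298, √118) : Q] = 4

[Q(√298):Q] = 2 (min poly x^2 - 298, irreducible since 298 is squarefree > 1). For the top step, suppose √118 ∈ Q(√298), say √118 = c + d√298 with c, d ∈ Q. Squaring: 118 = c^2 + 298d^2 + 2cd√298. Since √298 ∉ Q this forces 2cd = 0. If d = 0 then √118 = c ∈ Q, contradicting 118 squarefree > 1. If c = 0 then 118 = 298d^2, so 298·118 = (298d)^2 is a perfect square in Q — but 298·118 = 35164 is not a perfect square (since 298 and 118 are distinct squarefree integers). Contradiction. Hence √118 ∉ Q(√298), so x^2 - 118 stays irreducible over Q(√298) and [Q(√298, √118) : Q(√298)] = 2. By the tower law, [Q(√298, √118) : Q] = 2 · 2 = 4.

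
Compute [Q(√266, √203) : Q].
[Q(√266, √203) : Q] = 4

[Q(√266):Q] = 2 (min poly x^2 - 266, irreducible since 266 is squarefree > 1). For the top step, suppose √203 ∈ Q(√266), say √203 = c + d√266 with c, d ∈ Q. Squaring: 203 = c^2 + 266d^2 + 2cd√266. Since √266 ∉ Q this forces 2cd = 0. If d = 0 then √203 = c ∈ Q, contradicting 203 squarefree > 1. If c = 0 then 203 = 266d^2, so 266·203 = (266d)^2 is a perfect square in Q — but 266·203 = 53998 is not a perfect square (since 266 and 203 are distinct squarefree integers). Contradiction. Hence √203 ∉ Q(√266), so x^2 - 203 stays irreducible over Q(√266) and [Q(√266, √203) : Q(√266)] = 2. By the tower law, [Q(√266, √203) : Q] = 2 · 2 = 4.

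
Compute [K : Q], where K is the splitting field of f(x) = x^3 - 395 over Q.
[K : Q] = 6

The roots of x^3 - 395 are ∛395, ω∛395, ω^2∛395 where ω = e^(2πi/3) is a primitive cube root of unity, so K = Q(∛395, ω). Now [Q(∛395):Q] = 3 (since 395 is not a perfect cube, x^3 - 395 is irreducible) and [Q(ω):Q] = 2. Both 2 and 3 divide [K:Q], and [K:Q] ≤ 3·2 = 6, so [K:Q] = 6. (Equivalently: Q(∛395) ⊂ R but ω ∉ R, so [K : Q(∛395)] = 2.)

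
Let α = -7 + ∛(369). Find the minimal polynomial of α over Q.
m_α(x) = x^3 + 21x^2 + 147x - 26

Set β = α + 7 = ∛(369), so β^3 = 369. Then (α + 7)^3 - 369 = 0, i.e. α is a root of g(x) = (x + 7)^3 - 369 = x^3 + 21x^2 + 147x - 26. Since g(x) = h(x + 7) where h(x) = x^3 - 369, and h is irreducible over Q (because 369 is not a perfect cube, so h has no rational root, and a monic cubic with no rational root is irreducible), g is also irreducible (irreducibility is preserved under the substitution x → x + 7). Hence m_α(x) = x^3 + 21x^2 + 147x - 26.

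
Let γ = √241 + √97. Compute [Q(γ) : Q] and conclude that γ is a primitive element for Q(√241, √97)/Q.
[Q(γ) : Q] = 4 (equivalently, Q(γ) = Q(√241, √97))

Obviously Q(γ) ⊆ Q(√241, √97), and [Q(√241, √97):Q] = 4 (since 241, 97 are distinct squarefree integers > 1 with 23377 not a perfect square). To show equality we compute the minimal polynomial of γ. From γ = √241 + √97: γ^2 = 241 + 2√(23377) + 97 = 338 + 2√(23377), so γ^2 - 338 = 2√(23377); squaring, (γ^2 - 338)^2 = 4·23377, i.e. γ^4 - 676γ^2 + 114244 - 93508 = 0, i.e. γ^4 - 676γ^2 + 20736 = 0. So γ is a root of x^4 - 676x^2 + 20736. This polynomial is irreducible over Q: it has no rational root (each ±√241 ± √97 is irrational), and any factorization into two quadratics over Q would force √(23377) ∈ Q (pairing opposite roots) or √241, √97 ∈ Q (other pairings), all impossible. Hence [Q(γ):Q] = 4 = [Q(√241, √97):Q], so Q(γ) = Q(√241, √97).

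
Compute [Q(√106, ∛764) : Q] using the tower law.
[Q(√106, ∛764) : Q] = 6

Let L = Q(√106, ∛764). Since Q(√106) ⊂ L and [Q(√106):Q] = 2, the tower law gives 2 | [L:Q]. Likewise Q(∛764) ⊂ L with [Q(∛764):Q] = 3 (because 764 is not a perfect cube), so 3 | [L:Q]. As gcd(2,3) = 1, [L:Q] is divisible by 6. Conversely L is generated over Q by √106 and ∛764, so [L:Q] ≤ 2·3 = 6. Therefore [Q(√106, ∛764) : Q] = 6.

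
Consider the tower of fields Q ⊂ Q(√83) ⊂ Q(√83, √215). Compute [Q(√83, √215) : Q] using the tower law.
[Q(√83, √215) : Q] = 4

[Q(√83):Q] = 2 (min poly x^2 - 83, irreducible since 83 is squarefree > 1). For the top step, suppose √215 ∈ Q(√83), say √215 = c + d√83 with c, d ∈ Q. Squaring: 215 = c^2 + 83d^2 + 2cd√83. Since √83 ∉ Q this forces 2cd = 0. If d = 0 then √215 = c ∈ Q, contradicting 215 squarefree > 1. If c = 0 then 215 = 83d^2, so 83·215 = (83d)^2 is a perfect square in Q — but 83·215 = 17845 is not a perfect square (since 83 and 215 are distinct squarefree integers). Contradiction. Hence √215 ∉ Q(√83), so x^2 - 215 stays irreducible over Q(√83) and [Q(√83, √215) : Q(√83)] = 2. By the tower law, [Q(√83, √215) : Q] = 2 · 2 = 4.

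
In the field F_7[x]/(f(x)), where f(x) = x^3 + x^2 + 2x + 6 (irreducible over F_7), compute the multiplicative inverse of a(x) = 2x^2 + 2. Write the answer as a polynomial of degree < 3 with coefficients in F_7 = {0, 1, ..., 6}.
a(x)^(-1) ≡ 5x^2 + x + 1 (mod f(x))

Since f is irreducible over F_7, F_7[x]/(f) is a field and a(x) ≠ 0 has an inverse. Apply the extended Euclidean algorithm to f(x) and a(x) in F_7[x]: f(x) = (4x + 4)·a(x) + (x + 5);  a(x) = (2x + 4)·(x + 5) + (3). The last nonzero remainder is the constant 3 = gcd(f, a) in F_7. Back-substituting through the division chain expresses 3 = s(x)·a(x) + t(x)·f(x) with s(x) ≡ x^2 + 3x + 3 (mod f), so (x^2 + 3x + 3)·a(x) ≡ 3 (mod f). Multiplying by 3^(-1) ≡ 5 in F_7 gives a(x)^(-1) ≡ 5·(x^2 + 3x + 3) ≡ 5x^2 + x + 1 (mod f). Check: (2x^2 + 2)·(5x^2 + x + 1) = 3x^4 + 2x^3 + 5x^2 + 2x + 2 ≡ 1 (mod x^3 + x^2 + 2x + 6).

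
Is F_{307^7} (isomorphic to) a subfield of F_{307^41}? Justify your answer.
No: F_{307^7} is not a subfield of F_{307^41}

F_{p^m} embeds in F_{p^n} iff m | n. Here 7 ∤ 41 (since 41 = 5·7 + 6 with remainder 6 ≠ 0), so F_{307^7} is not a subfield of F_{307^41}. Equivalently: if it were, the tower law would give 7 = [F_{307^7}:F_307] dividing [F_{307^41}:F_307] = 41, contradiction.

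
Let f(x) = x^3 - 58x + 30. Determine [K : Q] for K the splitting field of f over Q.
[K : Q] = 6

By the rational root test, any rational root of the monic integer polynomial f(x) = x^3 - 58x + 30 must be an integer dividing the constant term 30, i.e. one of ±{1, 2, 3, 5, 6, 10, 15, 30}. Evaluating: f(1) = -27, f(-1) = 87, f(2) = -78, f(-2) = 138, f(3) = -117, f(-3) = 177, f(5) = -135, f(-5) = 195, f(6) = -102, f(-6) = 162, f(10) = 450, f(-10) = -390, f(15) = 2535, f(-15) = -2475, f(30) = 25290, f(-30) = -25230; none is 0, so f has no rational root and is therefore irreducible over Q (a cubic with no linear factor over a field is irreducible). For an irreducible cubic, the Galois group is A_3 or S_3 according as the discriminant disc(f) = -4a^3 - 27b^2 = -4·(-58)^3 - 27·(30)^2 = 756148 is or is not a square in Q. Here disc(f) = 756148 is not a perfect square in Q, so the Galois group of f over Q is not contained in A_3 and must be all of S_3. The splitting field has degree |S_3| = 6 over Q, so [K : Q] = 6.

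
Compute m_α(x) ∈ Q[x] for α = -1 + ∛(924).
m_α(x) = x^3 + 3x^2 + 3x - 923

Set β = α + 1 = ∛(924), so β^3 = 924. Then (α + 1)^3 - 924 = 0, i.e. α is a root of g(x) = (x + 1)^3 - 924 = x^3 + 3x^2 + 3x - 923. Since g(x) = h(x + 1) where h(x) = x^3 - 924, and h is irreducible over Q (because 924 is not a perfect cube, so h has no rational root, and a monic cubic with no rational root is irreducible), g is also irreducible (irreducibility is preserved under the substitution x → x + 1). Hence m_α(x) = x^3 + 3x^2 + 3x - 923.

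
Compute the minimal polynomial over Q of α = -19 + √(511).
m_α(x) = x^2 + 38x - 150

From α + 19 = √(511), squaring gives (α + 19)^2 = 511, i.e. α^2 + 38α + 361 = 511, so α^2 + 38α - 150 = 0. The discriminant of x^2 + 38x - 150 is (38)^2 - 4·(-150) = 1444 + 600 = 2044, and 4·(511) is not a perfect square in Q since 511 is squarefree and ≠ 1. Hence x^2 + 38x - 150 is irreducible over Q and is the minimal polynomial of α.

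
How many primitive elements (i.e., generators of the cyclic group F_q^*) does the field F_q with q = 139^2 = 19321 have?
There are φ(19320) = 4224 primitive elements

F_q^* is cyclic of order q - 1 = 19320. A cyclic group of order m has exactly φ(m) generators. Here m = 19320 = 2^3 · 3 · 5 · 7 · 23, so the number of primitive elements is φ(19320) = 4224.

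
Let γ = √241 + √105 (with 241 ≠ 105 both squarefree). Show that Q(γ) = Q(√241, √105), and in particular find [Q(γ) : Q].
[Q(γ) : Q] = 4 (equivalently, Q(γ) = Q(√241, √105))

Obviously Q(γ) ⊆ Q(√241, √105), and [Q(√241, √105):Q] = 4 (since 241, 105 are distinct squarefree integers > 1 with 25305 not a perfect square). To show equality we compute the minimal polynomial of γ. From γ = √241 + √105: γ^2 = 241 + 2√(25305) + 105 = 346 + 2√(25305), so γ^2 - 346 = 2√(25305); squaring, (γ^2 - 346)^2 = 4·25305, i.e. γ^4 - 692γ^2 + 119716 - 101220 = 0, i.e. γ^4 - 692γ^2 + 18496 = 0. So γ is a root of x^4 - 692x^2 + 18496. This polynomial is irreducible over Q: it has no rational root (each ±√241 ± √105 is irrational), and any factorization into two quadratics over Q would force √(25305) ∈ Q (pairing opposite roots) or √241, √105 ∈ Q (other pairings), all impossible. Hence [Q(γ):Q] = 4 = [Q(√241, √105):Q], so Q(γ) = Q(√241, √105).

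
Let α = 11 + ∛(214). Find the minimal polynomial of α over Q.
m_α(x) = x^3 - 33x^2 + 363x - 1545

Set β = α - 11 = ∛(214), so β^3 = 214. Then (α - 11)^3 - 214 = 0, i.e. α is a root of g(x) = (x - 11)^3 - 214 = x^3 - 33x^2 + 363x - 1545. Since g(x) = h(x - 11) where h(x) = x^3 - 214, and h is irreducible over Q (because 214 is not a perfect cube, so h has no rational root, and a monic cubic with no rational root is irreducible), g is also irreducible (irreducibility is preserved under the substitution x → x - 11). Hence m_α(x) = x^3 - 33x^2 + 363x - 1545.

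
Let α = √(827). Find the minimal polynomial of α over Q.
m_α(x) = x^2 - 827

α satisfies α^2 - 827 = 0, so x^2 - 827 annihilates α. Since d = 827 is squarefree and ≠ 1, it is not a perfect square in Q, so x^2 - 827 has no rational root and is therefore irreducible over Q (a degree-2 polynomial over a field is irreducible iff it has no root). Hence m_α(x) = x^2 - 827.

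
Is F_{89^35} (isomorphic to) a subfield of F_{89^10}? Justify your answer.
No: F_{89^35} is not a subfield of F_{89^10}

F_{p^m} embeds in F_{p^n} iff m | n. Here 35 ∤ 10 (since 10 = 0·35 + 10 with remainder 10 ≠ 0), so F_{89^35} is not a subfield of F_{89^10}. Equivalently: if it were, the tower law would give 35 = [F_{89^35}:F_89] dividing [F_{89^10}:F_89] = 10, contradiction.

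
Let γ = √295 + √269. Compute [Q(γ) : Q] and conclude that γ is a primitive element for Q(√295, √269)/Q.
[Q(γ) : Q] = 4 (equivalently, Q(γ) = Q(√295, √269))

Obviously Q(γ) ⊆ Q(√295, √269), and [Q(√295, √269):Q] = 4 (since 295, 269 are distinct squarefree integers > 1 with 79355 not a perfect square). To show equality we compute the minimal polynomial of γ. From γ = √295 + √269: γ^2 = 295 + 2√(79355) + 269 = 564 + 2√(79355), so γ^2 - 564 = 2√(79355); squaring, (γ^2 - 564)^2 = 4·79355, i.e. γ^4 - 1128γ^2 + 318096 - 317420 = 0, i.e. γ^4 - 1128γ^2 + 676 = 0. So γ is a root of x^4 - 1128x^2 + 676. This polynomial is irreducible over Q: it has no rational root (each ±√295 ± √269 is irrational), and any factorization into two quadratics over Q would force √(79355) ∈ Q (pairing opposite roots) or √295, √269 ∈ Q (other pairings), all impossible. Hence [Q(γ):Q] = 4 = [Q(√295, √269):Q], so Q(γ) = Q(√295, √269).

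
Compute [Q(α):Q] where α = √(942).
[Q(α):Q] = 2

[Q(α):Q] equals the degree of the minimal polynomial of α. Here α^2 = 942 and x^2 - 942 is irreducible (d = 942 is squarefree, ≠ 1, hence not a square), so deg(m_α) = 2. Thus [Q(α):Q] = 2.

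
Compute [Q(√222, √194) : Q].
[Q(√222, √194) : Q] = 4

[Q(√222):Q] = 2 (min poly x^2 - 222, irreducible since 222 is squarefree > 1). For the top step, suppose √194 ∈ Q(√222), say √194 = c + d√222 with c, d ∈ Q. Squaring: 194 = c^2 + 222d^2 + 2cd√222. Since √222 ∉ Q this forces 2cd = 0. If d = 0 then √194 = c ∈ Q, contradicting 194 squarefree > 1. If c = 0 then 194 = 222d^2, so 222·194 = (222d)^2 is a perfect square in Q — but 222·194 = 43068 is not a perfect square (since 222 and 194 are distinct squarefree integers). Contradiction. Hence √194 ∉ Q(√222), so x^2 - 194 stays irreducible over Q(√222) and [Q(√222, √194) : Q(√222)] = 2. By the tower law, [Q(√222, √194) : Q] = 2 · 2 = 4.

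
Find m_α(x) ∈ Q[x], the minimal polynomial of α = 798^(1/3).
m_α(x) = x^3 - 798

α satisfies α^3 = 798, so x^3 - 798 annihilates α. By the rational root test, a rational root p/q (in lowest terms) of x^3 - 798 would satisfy p^3 = 798 q^3, forcing q = 1 and p^3 = 798; but 798 is not a perfect cube, contradiction. A monic cubic over Q with no rational root is irreducible (any nontrivial factorization would include a linear factor). Hence x^3 - 798 is the minimal polynomial of α, and in particular [Q(α):Q] = 3.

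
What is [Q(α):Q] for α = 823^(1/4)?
[Q(α):Q] = 4

α is a root of x^4 - 823. By Eisenstein's criterion at the prime p = 823 (which divides the constant term 823 but p^2 = 677329 does not, since 823 is squarefree), x^4 - 823 is irreducible over Q. Hence [Q(α):Q] = 4.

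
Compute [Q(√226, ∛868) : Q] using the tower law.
[Q(√226, ∛868) : Q] = 6

Let L = Q(√226, ∛868). Since Q(√226) ⊂ L and [Q(√226):Q] = 2, the tower law gives 2 | [L:Q]. Likewise Q(∛868) ⊂ L with [Q(∛868):Q] = 3 (because 868 is not a perfect cube), so 3 | [L:Q]. As gcd(2,3) = 1, [L:Q] is divisible by 6. Conversely L is generated over Q by √226 and ∛868, so [L:Q] ≤ 2·3 = 6. Therefore [Q(√226, ∛868) : Q] = 6.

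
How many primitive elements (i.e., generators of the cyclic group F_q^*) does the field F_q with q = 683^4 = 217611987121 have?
There are φ(217611987120) = 48364646400 primitive elements

F_q^* is cyclic of order q - 1 = 217611987120. A cyclic group of order m has exactly φ(m) generators. Here m = 217611987120 = 2^4 · 3^2 · 5 · 11 · 19 · 31 · 46649, so the number of primitive elements is φ(217611987120) = 48364646400.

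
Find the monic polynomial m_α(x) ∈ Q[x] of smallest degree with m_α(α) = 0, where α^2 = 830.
m_α(x) = x^2 - 830

α satisfies α^2 - 830 = 0, so x^2 - 830 annihilates α. Since d = 830 is squarefree and ≠ 1, it is not a perfect square in Q, so x^2 - 830 has no rational root and is therefore irreducible over Q (a degree-2 polynomial over a field is irreducible iff it has no root). Hence m_α(x) = x^2 - 830.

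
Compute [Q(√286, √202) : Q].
[Q(√286, √202) : Q] = 4

[Q(√286):Q] = 2 (min poly x^2 - 286, irreducible since 286 is squarefree > 1). For the top step, suppose √202 ∈ Q(√286), say √202 = c + d√286 with c, d ∈ Q. Squaring: 202 = c^2 + 286d^2 + 2cd√286. Since √286 ∉ Q this forces 2cd = 0. If d = 0 then √202 = c ∈ Q, contradicting 202 squarefree > 1. If c = 0 then 202 = 286d^2, so 286·202 = (286d)^2 is a perfect square in Q — but 286·202 = 57772 is not a perfect square (since 286 and 202 are distinct squarefree integers). Contradiction. Hence √202 ∉ Q(√286), so x^2 - 202 stays irreducible over Q(√286) and [Q(√286, √202) : Q(√286)] = 2. By the tower law, [Q(√286, √202) : Q] = 2 · 2 = 4.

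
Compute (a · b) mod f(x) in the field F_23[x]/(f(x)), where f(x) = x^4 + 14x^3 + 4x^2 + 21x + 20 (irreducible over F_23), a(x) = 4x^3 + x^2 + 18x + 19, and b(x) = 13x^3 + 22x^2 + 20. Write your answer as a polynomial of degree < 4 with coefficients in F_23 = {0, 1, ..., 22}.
a · b ≡ 15x^3 + 8x^2 + 8x + 17 (mod f(x))

Multiply in F_23[x]: a(x)·b(x) = (4x^3 + x^2 + 18x + 19)·(13x^3 + 22x^2 + 20) = 6x^6 + 9x^5 + 3x^4 + 10x^3 + x^2 + 15x + 12. This has degree ≥ 4, so divide by f(x) over F_23: 6x^6 + 9x^5 + 3x^4 + 10x^3 + x^2 + 15x + 12 = (6x^2 + 17x + 17)·(x^4 + 14x^3 + 4x^2 + 21x + 20) + (15x^3 + 8x^2 + 8x + 17). Hence a·b ≡ 15x^3 + 8x^2 + 8x + 17 (mod f). (F_23[x]/(f) is a field with 23^4 = 279841 elements since f is irreducible of degree 4.)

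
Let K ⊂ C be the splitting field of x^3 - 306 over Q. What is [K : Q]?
[K : Q] = 6

The roots of x^3 - 306 are ∛306, ω∛306, ω^2∛306 where ω = e^(2πi/3) is a primitive cube root of unity, so K = Q(∛306, ω). Now [Q(∛306):Q] = 3 (since 306 is not a perfect cube, x^3 - 306 is irreducible) and [Q(ω):Q] = 2. Both 2 and 3 divide [K:Q], and [K:Q] ≤ 3·2 = 6, so [K:Q] = 6. (Equivalently: Q(∛306) ⊂ R but ω ∉ R, so [K : Q(∛306)] = 2.)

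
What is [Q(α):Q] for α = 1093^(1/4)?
[Q(α):Q] = 4

α is a root of x^4 - 1093. By Eisenstein's criterion at the prime p = 1093 (which divides the constant term 1093 but p^2 = 1194649 does not, since 1093 is squarefree), x^4 - 1093 is irreducible over Q. Hence [Q(α):Q] = 4.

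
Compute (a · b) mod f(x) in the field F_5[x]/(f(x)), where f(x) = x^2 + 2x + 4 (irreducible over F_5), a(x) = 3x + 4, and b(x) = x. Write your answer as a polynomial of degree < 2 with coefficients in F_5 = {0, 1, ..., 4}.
a · b ≡ 3x + 3 (mod f(x))

Multiply in F_5[x]: a(x)·b(x) = (3x + 4)·(x) = 3x^2 + 4x. This has degree ≥ 2, so divide by f(x) over F_5: 3x^2 + 4x = (3)·(x^2 + 2x + 4) + (3x + 3). Hence a·b ≡ 3x + 3 (mod f). (F_5[x]/(f) is a field with 5^2 = 25 elements since f is irreducible of degree 2.)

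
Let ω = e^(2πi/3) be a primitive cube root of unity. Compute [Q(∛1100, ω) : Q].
[Q(∛1100, ω) : Q] = 6

[Q(∛1100):Q] = 3 (min poly x^3 - 1100, irreducible since 1100 is not a perfect cube). [Q(ω):Q] = 2 (min poly x^2 + x + 1). Since Q(∛1100) ⊂ R and ω ∉ R, we have ω ∉ Q(∛1100), so x^2 + x + 1 remains irreducible over Q(∛1100) and [Q(∛1100, ω) : Q(∛1100)] = 2. By the tower law, [Q(∛1100, ω) : Q] = 3 · 2 = 6. (In fact Q(∛1100, ω) is the splitting field of x^3 - 1100 over Q.)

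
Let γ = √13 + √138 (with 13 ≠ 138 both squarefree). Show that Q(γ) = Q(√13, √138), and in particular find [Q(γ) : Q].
[Q(γ) : Q] = 4 (equivalently, Q(γ) = Q(√13, √138))

Obviously Q(γ) ⊆ Q(√13, √138), and [Q(√13, √138):Q] = 4 (since 13, 138 are distinct squarefree integers > 1 with 1794 not a perfect square). To show equality we compute the minimal polynomial of γ. From γ = √13 + √138: γ^2 = 13 + 2√(1794) + 138 = 151 + 2√(1794), so γ^2 - 151 = 2√(1794); squaring, (γ^2 - 151)^2 = 4·1794, i.e. γ^4 - 302γ^2 + 22801 - 7176 = 0, i.e. γ^4 - 302γ^2 + 15625 = 0. So γ is a root of x^4 - 302x^2 + 15625. This polynomial is irreducible over Q: it has no rational root (each ±√13 ± √138 is irrational), and any factorization into two quadratics over Q would force √(1794) ∈ Q (pairing opposite roots) or √13, √138 ∈ Q (other pairings), all impossible. Hence [Q(γ):Q] = 4 = [Q(√13, √138):Q], so Q(γ) = Q(√13, √138).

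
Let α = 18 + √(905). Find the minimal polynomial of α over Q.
m_α(x) = x^2 - 36x - 581

From α - 18 = √(905), squaring gives (α - 18)^2 = 905, i.e. α^2 - 36α + 324 = 905, so α^2 - 36α - 581 = 0. The discriminant of x^2 - 36x - 581 is (-36)^2 - 4·(-581) = 1296 + 2324 = 3620, and 4·(905) is not a perfect square in Q since 905 is squarefree and ≠ 1. Hence x^2 - 36x - 581 is irreducible over Q and is the minimal polynomial of α.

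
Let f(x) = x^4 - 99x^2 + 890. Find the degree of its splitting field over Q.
[K : Q] = 4

Solving the quadratic in x^2: x^2 = (99 ± √(99^2 - 4·890))/2 = (99 ± √6241)/2 = (99 ± 79)/2, giving x^2 = 10 or x^2 = 89. So f(x) = (x^2 - 10)(x^2 - 89) and the roots of f are ±√10, ±√89. Hence the splitting field is K = Q(√10, √89). Since 10 and 89 are distinct squarefree integers > 1, their product 890 is not a perfect square, so √89 ∉ Q(√10). By the tower law [K:Q] = [Q(√10,√89):Q(√10)] · [Q(√10):Q] = 2 · 2 = 4.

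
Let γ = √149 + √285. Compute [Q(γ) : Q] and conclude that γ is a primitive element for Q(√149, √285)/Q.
[Q(γ) : Q] = 4 (equivalently, Q(γ) = Q(√149, √285))

Obviously Q(γ) ⊆ Q(√149, √285), and [Q(√149, √285):Q] = 4 (since 149, 285 are distinct squarefree integers > 1 with 42465 not a perfect square). To show equality we compute the minimal polynomial of γ. From γ = √149 + √285: γ^2 = 149 + 2√(42465) + 285 = 434 + 2√(42465), so γ^2 - 434 = 2√(42465); squaring, (γ^2 - 434)^2 = 4·42465, i.e. γ^4 - 868γ^2 + 188356 - 169860 = 0, i.e. γ^4 - 868γ^2 + 18496 = 0. So γ is a root of x^4 - 868x^2 + 18496. This polynomial is irreducible over Q: it has no rational root (each ±√149 ± √285 is irrational), and any factorization into two quadratics over Q would force √(42465) ∈ Q (pairing opposite roots) or √149, √285 ∈ Q (other pairings), all impossible. Hence [Q(γ):Q] = 4 = [Q(√149, √285):Q], so Q(γ) = Q(√149, √285).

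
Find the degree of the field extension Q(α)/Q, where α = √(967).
[Q(α):Q] = 2

[Q(α):Q] equals the degree of the minimal polynomial of α. Here α^2 = 967 and x^2 - 967 is irreducible (d = 967 is squarefree, ≠ 1, hence not a square), so deg(m_α) = 2. Thus [Q(α):Q] = 2.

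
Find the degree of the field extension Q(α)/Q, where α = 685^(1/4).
[Q(α):Q] = 4

α is a root of x^4 - 685. By Eisenstein's criterion at the prime p = 5 (which divides the constant term 685 but p^2 = 25 does not, since 685 is squarefree), x^4 - 685 is irreducible over Q. Hence [Q(α):Q] = 4.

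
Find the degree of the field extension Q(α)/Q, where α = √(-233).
[Q(α):Q] = 2

[Q(α):Q] equals the degree of the minimal polynomial of α. Here α^2 = -233 and x^2 + 233 is irreducible (d = -233 is squarefree, ≠ 1, hence not a square), so deg(m_α) = 2. Thus [Q(α):Q] = 2.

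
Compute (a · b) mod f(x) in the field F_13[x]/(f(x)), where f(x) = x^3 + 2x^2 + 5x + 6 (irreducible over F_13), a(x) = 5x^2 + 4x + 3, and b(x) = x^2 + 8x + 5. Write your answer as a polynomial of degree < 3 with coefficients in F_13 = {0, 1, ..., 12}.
a · b ≡ 6x^2 + 6 (mod f(x))

Multiply in F_13[x]: a(x)·b(x) = (5x^2 + 4x + 3)·(x^2 + 8x + 5) = 5x^4 + 5x^3 + 8x^2 + 5x + 2. This has degree ≥ 3, so divide by f(x) over F_13: 5x^4 + 5x^3 + 8x^2 + 5x + 2 = (5x + 8)·(x^3 + 2x^2 + 5x + 6) + (6x^2 + 6). Hence a·b ≡ 6x^2 + 6 (mod f). (F_13[x]/(f) is a field with 13^3 = 2197 elements since f is irreducible of degree 3.)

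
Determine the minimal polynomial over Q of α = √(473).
m_α(x) = x^2 - 473

α satisfies α^2 - 473 = 0, so x^2 - 473 annihilates α. Since d = 473 is squarefree and ≠ 1, it is not a perfect square in Q, so x^2 - 473 has no rational root and is therefore irreducible over Q (a degree-2 polynomial over a field is irreducible iff it has no root). Hence m_α(x) = x^2 - 473.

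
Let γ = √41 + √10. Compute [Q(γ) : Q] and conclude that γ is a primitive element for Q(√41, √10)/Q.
[Q(γ) : Q] = 4 (equivalently, Q(γ) = Q(√41, √10))

Obviously Q(γ) ⊆ Q(√41, √10), and [Q(√41, √10):Q] = 4 (since 41, 10 are distinct squarefree integers > 1 with 410 not a perfect square). To show equality we compute the minimal polynomial of γ. From γ = √41 + √10: γ^2 = 41 + 2√(410) + 10 = 51 + 2√(410), so γ^2 - 51 = 2√(410); squaring, (γ^2 - 51)^2 = 4·410, i.e. γ^4 - 102γ^2 + 2601 - 1640 = 0, i.e. γ^4 - 102γ^2 + 961 = 0. So γ is a root of x^4 - 102x^2 + 961. This polynomial is irreducible over Q: it has no rational root (each ±√41 ± √10 is irrational), and any factorization into two quadratics over Q would force √(410) ∈ Q (pairing opposite roots) or √41, √10 ∈ Q (other pairings), all impossible. Hence [Q(γ):Q] = 4 = [Q(√41, √10):Q], so Q(γ) = Q(√41, √10).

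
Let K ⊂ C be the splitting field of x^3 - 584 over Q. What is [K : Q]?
[K : Q] = 6

The roots of x^3 - 584 are ∛584, ω∛584, ω^2∛584 where ω = e^(2πi/3) is a primitive cube root of unity, so K = Q(∛584, ω). Now [Q(∛584):Q] = 3 (since 584 is not a perfect cube, x^3 - 584 is irreducible) and [Q(ω):Q] = 2. Both 2 and 3 divide [K:Q], and [K:Q] ≤ 3·2 = 6, so [K:Q] = 6. (Equivalently: Q(∛584) ⊂ R but ω ∉ R, so [K : Q(∛584)] = 2.)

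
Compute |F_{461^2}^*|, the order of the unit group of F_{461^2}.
|F_{461^2}^*| = 212520

F_{461^2} has 461^2 = 212521 elements; its multiplicative group consists of all nonzero elements, so |F_{461^2}^*| = 212521 - 1 = 212520. (It is cyclic since any finite subgroup of the multiplicative group of a field is cyclic.)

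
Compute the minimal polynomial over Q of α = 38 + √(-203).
m_α(x) = x^2 - 76x + 1647

From α - 38 = √(-203), squaring gives (α - 38)^2 = -203, i.e. α^2 - 76α + 1444 = -203, so α^2 - 76α + 1647 = 0. The discriminant of x^2 - 76x + 1647 is (-76)^2 - 4·(1647) = 5776 - 6588 = -812, and 4·(-203) is not a perfect square in Q since -203 is squarefree and ≠ 1. Hence x^2 - 76x + 1647 is irreducible over Q and is the minimal polynomial of α.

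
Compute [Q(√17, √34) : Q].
[Q(√17, √34) : Q] = 4

[Q(√17):Q] = 2 (min poly x^2 - 17, irreducible since 17 is squarefree > 1). For the top step, suppose √34 ∈ Q(√17), say √34 = c + d√17 with c, d ∈ Q. Squaring: 34 = c^2 + 17d^2 + 2cd√17. Since √17 ∉ Q this forces 2cd = 0. If d = 0 then √34 = c ∈ Q, contradicting 34 squarefree > 1. If c = 0 then 34 = 17d^2, so 17·34 = (17d)^2 is a perfect square in Q — but 17·34 = 578 is not a perfect square (since 17 and 34 are distinct squarefree integers). Contradiction. Hence √34 ∉ Q(√17), so x^2 - 34 stays irreducible over Q(√17) and [Q(√17, √34) : Q(√17)] = 2. By the tower law, [Q(√17, √34) : Q] = 2 · 2 = 4.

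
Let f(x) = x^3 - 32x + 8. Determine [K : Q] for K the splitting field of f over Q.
[K : Q] = 6

By the rational root test, any rational root of the monic integer polynomial f(x) = x^3 - 32x + 8 must be an integer dividing the constant term 8, i.e. one of ±{1, 2, 4, 8}. Evaluating: f(1) = -23, f(-1) = 39, f(2) = -48, f(-2) = 64, f(4) = -56, f(-4) = 72, f(8) = 264, f(-8) = -248; none is 0, so f has no rational root and is therefore irreducible over Q (a cubic with no linear factor over a field is irreducible). For an irreducible cubic, the Galois group is A_3 or S_3 according as the discriminant disc(f) = -4a^3 - 27b^2 = -4·(-32)^3 - 27·(8)^2 = 129344 is or is not a square in Q. Here disc(f) = 129344 is not a perfect square in Q, so the Galois group of f over Q is not contained in A_3 and must be all of S_3. The splitting field has degree |S_3| = 6 over Q, so [K : Q] = 6.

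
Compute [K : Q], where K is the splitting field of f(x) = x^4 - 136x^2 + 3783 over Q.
[K : Q] = 4

Solving the quadratic in x^2: x^2 = (136 ± √(136^2 - 4·3783))/2 = (136 ± √3364)/2 = (136 ± 58)/2, giving x^2 = 97 or x^2 = 39. So f(x) = (x^2 - 97)(x^2 - 39) and the roots of f are ±√97, ±√39. Hence the splitting field is K = Q(√97, √39). Since 97 and 39 are distinct squarefree integers > 1, their product 3783 is not a perfect square, so √39 ∉ Q(√97). By the tower law [K:Q] = [Q(√97,√39):Q(√97)] · [Q(√97):Q] = 2 · 2 = 4.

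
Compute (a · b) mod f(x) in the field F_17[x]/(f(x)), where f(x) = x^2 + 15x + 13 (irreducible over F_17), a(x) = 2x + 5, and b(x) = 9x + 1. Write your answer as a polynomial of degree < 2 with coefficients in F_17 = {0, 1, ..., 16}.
a · b ≡ 15x + 9 (mod f(x))

Multiply in F_17[x]: a(x)·b(x) = (2x + 5)·(9x + 1) = x^2 + 13x + 5. This has degree ≥ 2, so divide by f(x) over F_17: x^2 + 13x + 5 = (1)·(x^2 + 15x + 13) + (15x + 9). Hence a·b ≡ 15x + 9 (mod f). (F_17[x]/(f) is a field with 17^2 = 289 elements since f is irreducible of degree 2.)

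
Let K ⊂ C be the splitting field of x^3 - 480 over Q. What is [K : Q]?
[K : Q] = 6

The roots of x^3 - 480 are ∛480, ω∛480, ω^2∛480 where ω = e^(2πi/3) is a primitive cube root of unity, so K = Q(∛480, ω). Now [Q(∛480):Q] = 3 (since 480 is not a perfect cube, x^3 - 480 is irreducible) and [Q(ω):Q] = 2. Both 2 and 3 divide [K:Q], and [K:Q] ≤ 3·2 = 6, so [K:Q] = 6. (Equivalently: Q(∛480) ⊂ R but ω ∉ R, so [K : Q(∛480)] = 2.)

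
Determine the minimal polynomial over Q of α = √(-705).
m_α(x) = x^2 + 705

α satisfies α^2 + 705 = 0, so x^2 + 705 annihilates α. Since d = -705 is squarefree and ≠ 1, it is not a perfect square in Q, so x^2 + 705 has no rational root and is therefore irreducible over Q (a degree-2 polynomial over a field is irreducible iff it has no root). Hence m_α(x) = x^2 + 705.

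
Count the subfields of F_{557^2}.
F_{557^2} has 2 subfields

The subfields of F_{p^n} are exactly the fields F_{p^d} for d | n (each is the fixed field of the unique index-d subgroup of Gal(F_{p^n}/F_p) ≅ Z/nZ). The divisors of n = 2 are {1, 2}, giving 2 subfields: F_{557^1}, F_{557^2}.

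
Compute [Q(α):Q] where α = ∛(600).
[Q(α):Q] = 3

The minimal polynomial of α is x^3 - 600, irreducible over Q since 600 is not a perfect cube (so x^3 - 600 has no rational root). Hence [Q(α):Q] = deg(m_α) = 3.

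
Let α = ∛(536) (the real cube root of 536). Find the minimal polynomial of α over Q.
m_α(x) = x^3 - 536

α satisfies α^3 = 536, so x^3 - 536 annihilates α. By the rational root test, a rational root p/q (in lowest terms) of x^3 - 536 would satisfy p^3 = 536 q^3, forcing q = 1 and p^3 = 536; but 536 is not a perfect cube, contradiction. A monic cubic over Q with no rational root is irreducible (any nontrivial factorization would include a linear factor). Hence x^3 - 536 is the minimal polynomial of α, and in particular [Q(α):Q] = 3.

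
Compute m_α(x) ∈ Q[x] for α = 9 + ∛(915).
m_α(x) = x^3 - 27x^2 + 243x - 1644

Set β = α - 9 = ∛(915), so β^3 = 915. Then (α - 9)^3 - 915 = 0, i.e. α is a root of g(x) = (x - 9)^3 - 915 = x^3 - 27x^2 + 243x - 1644. Since g(x) = h(x - 9) where h(x) = x^3 - 915, and h is irreducible over Q (because 915 is not a perfect cube, so h has no rational root, and a monic cubic with no rational root is irreducible), g is also irreducible (irreducibility is preserved under the substitution x → x - 9). Hence m_α(x) = x^3 - 27x^2 + 243x - 1644.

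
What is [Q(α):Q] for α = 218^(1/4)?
[Q(α):Q] = 4

α is a root of x^4 - 218. By Eisenstein's criterion at the prime p = 2 (which divides the constant term 218 but p^2 = 4 does not, since 218 is squarefree), x^4 - 218 is irreducible over Q. Hence [Q(α):Q] = 4.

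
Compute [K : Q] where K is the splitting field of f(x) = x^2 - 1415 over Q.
[K : Q] = 2

f(x) = x^2 - 1415 factors as (x - √1415)(x + √1415). The splitting field is K = Q(√1415). Since 1415 is squarefree and > 1, it is not a perfect square, so x^2 - 1415 is irreducible over Q and [Q(√1415) : Q] = 2. Hence [K : Q] = 2.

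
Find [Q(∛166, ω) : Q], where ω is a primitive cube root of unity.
[Q(∛166, ω) : Q] = 6

[Q(∛166):Q] = 3 (min poly x^3 - 166, irreducible since 166 is not a perfect cube). [Q(ω):Q] = 2 (min poly x^2 + x + 1). Since Q(∛166) ⊂ R and ω ∉ R, we have ω ∉ Q(∛166), so x^2 + x + 1 remains irreducible over Q(∛166) and [Q(∛166, ω) : Q(∛166)] = 2. By the tower law, [Q(∛166, ω) : Q] = 3 · 2 = 6. (In fact Q(∛166, ω) is the splitting field of x^3 - 166 over Q.)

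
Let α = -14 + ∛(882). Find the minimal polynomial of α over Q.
m_α(x) = x^3 + 42x^2 + 588x + 1862

Set β = α + 14 = ∛(882), so β^3 = 882. Then (α + 14)^3 - 882 = 0, i.e. α is a root of g(x) = (x + 14)^3 - 882 = x^3 + 42x^2 + 588x + 1862. Since g(x) = h(x + 14) where h(x) = x^3 - 882, and h is irreducible over Q (because 882 is not a perfect cube, so h has no rational root, and a monic cubic with no rational root is irreducible), g is also irreducible (irreducibility is preserved under the substitution x → x + 14). Hence m_α(x) = x^3 + 42x^2 + 588x + 1862.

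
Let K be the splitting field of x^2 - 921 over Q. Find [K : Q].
[K : Q] = 2

f(x) = x^2 - 921 factors as (x - √921)(x + √921). The splitting field is K = Q(√921). Since 921 is squarefree and > 1, it is not a perfect square, so x^2 - 921 is irreducible over Q and [Q(√921) : Q] = 2. Hence [K : Q] = 2.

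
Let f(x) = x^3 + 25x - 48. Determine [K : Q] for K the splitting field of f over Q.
[K : Q] = 6

By the rational root test, any rational root of the monic integer polynomial f(x) = x^3 + 25x - 48 must be an integer dividing the constant term -48, i.e. one of ±{1, 2, 3, 4, 6, 8, 12, 16, 24, 48}. Evaluating: f(1) = -22, f(-1) = -74, f(2) = 10, f(-2) = -106, f(3) = 54, f(-3) = -150, f(4) = 116, f(-4) = -212, f(6) = 318, f(-6) = -414, f(8) = 664, f(-8) = -760, f(12) = 1980, f(-12) = -2076, f(16) = 4448, f(-16) = -4544, f(24) = 14376, f(-24) = -14472, f(48) = 111744, f(-48) = -111840; none is 0, so f has no rational root and is therefore irreducible over Q (a cubic with no linear factor over a field is irreducible). For an irreducible cubic, the Galois group is A_3 or S_3 according as the discriminant disc(f) = -4a^3 - 27b^2 = -4·(25)^3 - 27·(-48)^2 = -124708 is or is not a square in Q. Here disc(f) = -124708 is not a perfect square in Q, so the Galois group of f over Q is not contained in A_3 and must be all of S_3. The splitting field has degree |S_3| = 6 over Q, so [K : Q] = 6.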